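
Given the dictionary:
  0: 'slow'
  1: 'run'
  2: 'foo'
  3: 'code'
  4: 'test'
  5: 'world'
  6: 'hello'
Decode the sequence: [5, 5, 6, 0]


Look up each index in the dictionary:
  5 -> 'world'
  5 -> 'world'
  6 -> 'hello'
  0 -> 'slow'

Decoded: "world world hello slow"


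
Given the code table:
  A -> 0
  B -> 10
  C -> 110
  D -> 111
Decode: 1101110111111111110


Decoding:
110 -> C
111 -> D
0 -> A
111 -> D
111 -> D
111 -> D
110 -> C


Result: CDADDDC


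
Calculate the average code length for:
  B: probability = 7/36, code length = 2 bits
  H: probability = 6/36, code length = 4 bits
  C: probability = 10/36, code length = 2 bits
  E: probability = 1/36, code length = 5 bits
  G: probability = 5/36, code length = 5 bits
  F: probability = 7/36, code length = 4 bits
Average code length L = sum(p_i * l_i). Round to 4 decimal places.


Weighted contributions p_i * l_i:
  B: (7/36) * 2 = 14/36
  H: (6/36) * 4 = 24/36
  C: (10/36) * 2 = 20/36
  E: (1/36) * 5 = 5/36
  G: (5/36) * 5 = 25/36
  F: (7/36) * 4 = 28/36
Sum = (14 + 24 + 20 + 5 + 25 + 28)/36 = 116/36

L = 116/36 = 3.2222 bits/symbol


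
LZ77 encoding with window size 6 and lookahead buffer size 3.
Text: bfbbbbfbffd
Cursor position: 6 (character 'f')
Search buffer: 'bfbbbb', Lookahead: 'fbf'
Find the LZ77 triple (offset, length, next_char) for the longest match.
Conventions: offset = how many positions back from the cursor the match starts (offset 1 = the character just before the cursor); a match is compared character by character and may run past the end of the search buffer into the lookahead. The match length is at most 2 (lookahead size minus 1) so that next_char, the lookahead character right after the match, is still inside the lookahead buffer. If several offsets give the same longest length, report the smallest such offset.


Try each offset into the search buffer:
  offset=1 (pos 5, char 'b'): match length 0
  offset=2 (pos 4, char 'b'): match length 0
  offset=3 (pos 3, char 'b'): match length 0
  offset=4 (pos 2, char 'b'): match length 0
  offset=5 (pos 1, char 'f'): match length 2
  offset=6 (pos 0, char 'b'): match length 0
Longest match has length 2 at offset 5.
next_char = character at position 6 + 2 = 8 -> 'f'

Best match: offset=5, length=2 (matching 'fb' starting at position 1)
LZ77 triple: (5, 2, 'f')


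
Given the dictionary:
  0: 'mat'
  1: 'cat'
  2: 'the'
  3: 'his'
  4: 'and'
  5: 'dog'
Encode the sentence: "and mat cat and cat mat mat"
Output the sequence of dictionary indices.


Look up each word in the dictionary:
  'and' -> 4
  'mat' -> 0
  'cat' -> 1
  'and' -> 4
  'cat' -> 1
  'mat' -> 0
  'mat' -> 0

Encoded: [4, 0, 1, 4, 1, 0, 0]


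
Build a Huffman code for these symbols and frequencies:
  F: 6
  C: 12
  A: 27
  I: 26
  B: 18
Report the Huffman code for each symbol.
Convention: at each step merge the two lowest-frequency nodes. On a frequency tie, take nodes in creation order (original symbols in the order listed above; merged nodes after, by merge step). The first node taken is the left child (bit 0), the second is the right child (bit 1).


Huffman tree construction:
Step 1: Merge F(6) + C(12) = 18
Step 2: Merge B(18) + (F+C)(18) = 36
Step 3: Merge I(26) + A(27) = 53
Step 4: Merge (B+(F+C))(36) + (I+A)(53) = 89
Read each symbol's code off the tree from the root (left child = 0, right child = 1).

Codes:
  F: 010 (length 3)
  C: 011 (length 3)
  A: 11 (length 2)
  I: 10 (length 2)
  B: 00 (length 2)
Average code length: 196/89 = 2.2022 bits/symbol


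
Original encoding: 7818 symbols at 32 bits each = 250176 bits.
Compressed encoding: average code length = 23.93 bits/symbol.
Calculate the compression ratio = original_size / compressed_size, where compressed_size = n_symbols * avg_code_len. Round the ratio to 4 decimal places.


original_size = n_symbols * orig_bits = 7818 * 32 = 250176 bits
compressed_size = n_symbols * avg_code_len = 7818 * 23.93 = 187084.74 bits
ratio = original_size / compressed_size = 250176 / 187084.74 = 1.3372

Compression ratio = 1.3372


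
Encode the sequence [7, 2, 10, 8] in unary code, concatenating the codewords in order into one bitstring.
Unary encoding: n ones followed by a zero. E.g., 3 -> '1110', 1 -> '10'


Encode each number as n ones followed by a terminating 0:
  7 -> 11111110 (8 bits)
  2 -> 110 (3 bits)
  10 -> 11111111110 (11 bits)
  8 -> 111111110 (9 bits)
Total length = 8 + 3 + 11 + 9 = 31 bits.

Unary([7, 2, 10, 8]) = 1111111011011111111110111111110 (31 bits)


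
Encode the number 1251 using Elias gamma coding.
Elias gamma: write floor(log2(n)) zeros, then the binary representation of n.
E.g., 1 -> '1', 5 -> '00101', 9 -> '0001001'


num_bits = floor(log2(1251)) + 1 = 11
leading_zeros = num_bits - 1 = 10
binary(1251) = 10011100011

Elias gamma(1251) = '0000000000' + '10011100011' = 000000000010011100011 (21 bits)


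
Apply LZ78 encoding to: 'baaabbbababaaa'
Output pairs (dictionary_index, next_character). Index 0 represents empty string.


LZ78 encoding steps:
Dictionary: {0: ''}
Step 1: w='' (idx 0), next='b' -> output (0, 'b'), add 'b' as idx 1
Step 2: w='' (idx 0), next='a' -> output (0, 'a'), add 'a' as idx 2
Step 3: w='a' (idx 2), next='a' -> output (2, 'a'), add 'aa' as idx 3
Step 4: w='b' (idx 1), next='b' -> output (1, 'b'), add 'bb' as idx 4
Step 5: w='b' (idx 1), next='a' -> output (1, 'a'), add 'ba' as idx 5
Step 6: w='ba' (idx 5), next='b' -> output (5, 'b'), add 'bab' as idx 6
Step 7: w='aa' (idx 3), next='a' -> output (3, 'a'), add 'aaa' as idx 7


Encoded: [(0, 'b'), (0, 'a'), (2, 'a'), (1, 'b'), (1, 'a'), (5, 'b'), (3, 'a')]


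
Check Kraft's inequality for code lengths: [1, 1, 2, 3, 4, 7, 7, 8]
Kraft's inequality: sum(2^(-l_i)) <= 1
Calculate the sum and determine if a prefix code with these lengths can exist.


Sum = 2^(-1) + 2^(-1) + 2^(-2) + 2^(-3) + 2^(-4) + 2^(-7) + 2^(-7) + 2^(-8)
    = 0.5 + 0.5 + 0.25 + 0.125 + 0.0625 + 0.0078125 + 0.0078125 + 0.00390625
    = 373/256 = 1.45703125
Since 1.45703125 > 1, Kraft's inequality is NOT satisfied.
A prefix code with these lengths CANNOT exist.

Kraft sum = 1.45703125. Not satisfied.


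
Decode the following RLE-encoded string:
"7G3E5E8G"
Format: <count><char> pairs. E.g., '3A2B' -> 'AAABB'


Expanding each <count><char> pair:
  7G -> 'GGGGGGG'
  3E -> 'EEE'
  5E -> 'EEEEE'
  8G -> 'GGGGGGGG'

Decoded = GGGGGGGEEEEEEEEGGGGGGGG


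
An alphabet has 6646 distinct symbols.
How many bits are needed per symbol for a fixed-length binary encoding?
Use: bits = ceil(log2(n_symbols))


log2(6646) = 12.6983
Bracket: 2^12 = 4096 < 6646 <= 2^13 = 8192
So ceil(log2(6646)) = 13

bits = ceil(log2(6646)) = ceil(12.6983) = 13 bits


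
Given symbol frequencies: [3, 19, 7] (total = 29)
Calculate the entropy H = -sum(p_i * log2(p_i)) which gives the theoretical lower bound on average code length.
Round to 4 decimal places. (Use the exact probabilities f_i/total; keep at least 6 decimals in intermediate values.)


Per-symbol terms -p_i * log2(p_i) with p_i = f_i/29:
  p = 3/29 = 0.103448: log2(p) = -3.273018, -p*log2(p) = 0.338588
  p = 19/29 = 0.655172: log2(p) = -0.610053, -p*log2(p) = 0.399690
  p = 7/29 = 0.241379: log2(p) = -2.050626, -p*log2(p) = 0.494979
H = 0.338588 + 0.399690 + 0.494979 = 1.233257

H = 1.2333 bits/symbol


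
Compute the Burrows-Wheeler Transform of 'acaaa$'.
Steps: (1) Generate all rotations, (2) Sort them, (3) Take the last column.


Rotations (sorted):
  0: $acaaa -> last char: a
  1: a$acaa -> last char: a
  2: aa$aca -> last char: a
  3: aaa$ac -> last char: c
  4: acaaa$ -> last char: $
  5: caaa$a -> last char: a


BWT = aaac$a


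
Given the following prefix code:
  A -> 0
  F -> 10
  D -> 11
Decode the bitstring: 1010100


Decoding step by step:
Bits 10 -> F
Bits 10 -> F
Bits 10 -> F
Bits 0 -> A


Decoded message: FFFA


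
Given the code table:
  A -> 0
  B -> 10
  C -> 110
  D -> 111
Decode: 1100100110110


Decoding:
110 -> C
0 -> A
10 -> B
0 -> A
110 -> C
110 -> C


Result: CABACC


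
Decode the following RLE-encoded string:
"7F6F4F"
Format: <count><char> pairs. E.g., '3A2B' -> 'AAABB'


Expanding each <count><char> pair:
  7F -> 'FFFFFFF'
  6F -> 'FFFFFF'
  4F -> 'FFFF'

Decoded = FFFFFFFFFFFFFFFFF


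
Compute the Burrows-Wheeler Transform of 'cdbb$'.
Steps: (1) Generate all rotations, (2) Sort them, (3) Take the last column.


Rotations (sorted):
  0: $cdbb -> last char: b
  1: b$cdb -> last char: b
  2: bb$cd -> last char: d
  3: cdbb$ -> last char: $
  4: dbb$c -> last char: c


BWT = bbd$c


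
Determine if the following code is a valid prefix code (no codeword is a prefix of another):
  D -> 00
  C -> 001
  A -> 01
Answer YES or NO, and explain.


Checking each pair (does one codeword prefix another?):
  D='00' vs C='001': prefix -- VIOLATION

NO -- this is NOT a valid prefix code. D (00) is a prefix of C (001).


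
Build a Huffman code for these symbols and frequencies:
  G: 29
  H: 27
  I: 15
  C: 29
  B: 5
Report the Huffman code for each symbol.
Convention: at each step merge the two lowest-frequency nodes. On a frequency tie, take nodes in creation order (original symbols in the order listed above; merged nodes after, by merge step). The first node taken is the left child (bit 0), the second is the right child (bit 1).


Huffman tree construction:
Step 1: Merge B(5) + I(15) = 20
Step 2: Merge (B+I)(20) + H(27) = 47
Step 3: Merge G(29) + C(29) = 58
Step 4: Merge ((B+I)+H)(47) + (G+C)(58) = 105
Read each symbol's code off the tree from the root (left child = 0, right child = 1).

Codes:
  G: 10 (length 2)
  H: 01 (length 2)
  I: 001 (length 3)
  C: 11 (length 2)
  B: 000 (length 3)
Average code length: 230/105 = 2.1905 bits/symbol


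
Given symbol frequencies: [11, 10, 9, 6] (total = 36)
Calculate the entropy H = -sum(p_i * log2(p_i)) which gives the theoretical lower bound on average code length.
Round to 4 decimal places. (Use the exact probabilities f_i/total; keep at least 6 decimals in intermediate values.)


Per-symbol terms -p_i * log2(p_i) with p_i = f_i/36:
  p = 11/36 = 0.305556: log2(p) = -1.710493, -p*log2(p) = 0.522651
  p = 10/36 = 0.277778: log2(p) = -1.847997, -p*log2(p) = 0.513332
  p = 9/36 = 0.250000: log2(p) = -2.000000, -p*log2(p) = 0.500000
  p = 6/36 = 0.166667: log2(p) = -2.584963, -p*log2(p) = 0.430827
H = 0.522651 + 0.513332 + 0.500000 + 0.430827 = 1.966810

H = 1.9668 bits/symbol


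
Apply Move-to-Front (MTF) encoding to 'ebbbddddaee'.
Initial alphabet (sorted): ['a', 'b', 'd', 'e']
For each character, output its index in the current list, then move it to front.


MTF encoding:
'e': index 3 in ['a', 'b', 'd', 'e'] -> ['e', 'a', 'b', 'd']
'b': index 2 in ['e', 'a', 'b', 'd'] -> ['b', 'e', 'a', 'd']
'b': index 0 in ['b', 'e', 'a', 'd'] -> ['b', 'e', 'a', 'd']
'b': index 0 in ['b', 'e', 'a', 'd'] -> ['b', 'e', 'a', 'd']
'd': index 3 in ['b', 'e', 'a', 'd'] -> ['d', 'b', 'e', 'a']
'd': index 0 in ['d', 'b', 'e', 'a'] -> ['d', 'b', 'e', 'a']
'd': index 0 in ['d', 'b', 'e', 'a'] -> ['d', 'b', 'e', 'a']
'd': index 0 in ['d', 'b', 'e', 'a'] -> ['d', 'b', 'e', 'a']
'a': index 3 in ['d', 'b', 'e', 'a'] -> ['a', 'd', 'b', 'e']
'e': index 3 in ['a', 'd', 'b', 'e'] -> ['e', 'a', 'd', 'b']
'e': index 0 in ['e', 'a', 'd', 'b'] -> ['e', 'a', 'd', 'b']


Output: [3, 2, 0, 0, 3, 0, 0, 0, 3, 3, 0]


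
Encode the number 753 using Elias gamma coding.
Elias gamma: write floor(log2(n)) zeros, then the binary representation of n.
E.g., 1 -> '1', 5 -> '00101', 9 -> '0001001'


num_bits = floor(log2(753)) + 1 = 10
leading_zeros = num_bits - 1 = 9
binary(753) = 1011110001

Elias gamma(753) = '000000000' + '1011110001' = 0000000001011110001 (19 bits)


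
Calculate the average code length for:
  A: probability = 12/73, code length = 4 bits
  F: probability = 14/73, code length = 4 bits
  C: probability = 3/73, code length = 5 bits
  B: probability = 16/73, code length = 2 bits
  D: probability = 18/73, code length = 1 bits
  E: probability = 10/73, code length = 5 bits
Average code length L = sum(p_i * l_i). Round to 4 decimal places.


Weighted contributions p_i * l_i:
  A: (12/73) * 4 = 48/73
  F: (14/73) * 4 = 56/73
  C: (3/73) * 5 = 15/73
  B: (16/73) * 2 = 32/73
  D: (18/73) * 1 = 18/73
  E: (10/73) * 5 = 50/73
Sum = (48 + 56 + 15 + 32 + 18 + 50)/73 = 219/73

L = 219/73 = 3.0000 bits/symbol


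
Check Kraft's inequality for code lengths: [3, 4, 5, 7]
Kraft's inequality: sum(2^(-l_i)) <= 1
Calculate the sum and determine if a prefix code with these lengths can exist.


Sum = 2^(-3) + 2^(-4) + 2^(-5) + 2^(-7)
    = 0.125 + 0.0625 + 0.03125 + 0.0078125
    = 29/128 = 0.2265625
Since 0.2265625 <= 1, Kraft's inequality IS satisfied.
A prefix code with these lengths CAN exist.

Kraft sum = 0.2265625. Satisfied.


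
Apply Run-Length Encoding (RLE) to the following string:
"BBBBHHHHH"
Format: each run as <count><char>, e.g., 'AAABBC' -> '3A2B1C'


Scanning runs left to right:
  i=0: run of 'B' x 4 -> '4B'
  i=4: run of 'H' x 5 -> '5H'

RLE = 4B5H


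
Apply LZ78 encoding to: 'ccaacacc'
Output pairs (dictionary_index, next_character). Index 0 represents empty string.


LZ78 encoding steps:
Dictionary: {0: ''}
Step 1: w='' (idx 0), next='c' -> output (0, 'c'), add 'c' as idx 1
Step 2: w='c' (idx 1), next='a' -> output (1, 'a'), add 'ca' as idx 2
Step 3: w='' (idx 0), next='a' -> output (0, 'a'), add 'a' as idx 3
Step 4: w='ca' (idx 2), next='c' -> output (2, 'c'), add 'cac' as idx 4
Step 5: w='c' (idx 1), end of input -> output (1, '')


Encoded: [(0, 'c'), (1, 'a'), (0, 'a'), (2, 'c'), (1, '')]


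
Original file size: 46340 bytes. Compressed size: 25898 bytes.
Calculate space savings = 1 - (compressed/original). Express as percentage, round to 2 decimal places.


ratio = compressed/original = 25898/46340 = 0.558869
savings = 1 - ratio = 1 - 0.558869 = 0.441131
as a percentage: 0.441131 * 100 = 44.11%

Space savings = 1 - 25898/46340 = 44.11%


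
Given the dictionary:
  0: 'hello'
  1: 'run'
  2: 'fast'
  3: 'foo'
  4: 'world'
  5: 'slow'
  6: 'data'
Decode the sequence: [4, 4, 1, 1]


Look up each index in the dictionary:
  4 -> 'world'
  4 -> 'world'
  1 -> 'run'
  1 -> 'run'

Decoded: "world world run run"


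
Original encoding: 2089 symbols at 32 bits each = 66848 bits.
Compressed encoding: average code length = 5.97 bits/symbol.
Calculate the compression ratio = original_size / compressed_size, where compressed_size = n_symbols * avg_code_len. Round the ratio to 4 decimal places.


original_size = n_symbols * orig_bits = 2089 * 32 = 66848 bits
compressed_size = n_symbols * avg_code_len = 2089 * 5.97 = 12471.33 bits
ratio = original_size / compressed_size = 66848 / 12471.33 = 5.3601

Compression ratio = 5.3601


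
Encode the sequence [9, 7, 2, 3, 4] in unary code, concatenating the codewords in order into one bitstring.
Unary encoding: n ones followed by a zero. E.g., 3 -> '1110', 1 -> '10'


Encode each number as n ones followed by a terminating 0:
  9 -> 1111111110 (10 bits)
  7 -> 11111110 (8 bits)
  2 -> 110 (3 bits)
  3 -> 1110 (4 bits)
  4 -> 11110 (5 bits)
Total length = 10 + 8 + 3 + 4 + 5 = 30 bits.

Unary([9, 7, 2, 3, 4]) = 111111111011111110110111011110 (30 bits)


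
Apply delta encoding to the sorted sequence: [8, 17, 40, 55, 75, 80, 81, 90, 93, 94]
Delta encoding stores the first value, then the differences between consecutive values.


First value: 8
Deltas:
  17 - 8 = 9
  40 - 17 = 23
  55 - 40 = 15
  75 - 55 = 20
  80 - 75 = 5
  81 - 80 = 1
  90 - 81 = 9
  93 - 90 = 3
  94 - 93 = 1


Delta encoded: [8, 9, 23, 15, 20, 5, 1, 9, 3, 1]


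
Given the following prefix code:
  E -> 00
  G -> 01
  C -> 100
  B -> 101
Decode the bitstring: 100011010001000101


Decoding step by step:
Bits 100 -> C
Bits 01 -> G
Bits 101 -> B
Bits 00 -> E
Bits 01 -> G
Bits 00 -> E
Bits 01 -> G
Bits 01 -> G


Decoded message: CGBEGEGG


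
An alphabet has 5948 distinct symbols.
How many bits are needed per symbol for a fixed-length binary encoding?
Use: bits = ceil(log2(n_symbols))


log2(5948) = 12.5382
Bracket: 2^12 = 4096 < 5948 <= 2^13 = 8192
So ceil(log2(5948)) = 13

bits = ceil(log2(5948)) = ceil(12.5382) = 13 bits


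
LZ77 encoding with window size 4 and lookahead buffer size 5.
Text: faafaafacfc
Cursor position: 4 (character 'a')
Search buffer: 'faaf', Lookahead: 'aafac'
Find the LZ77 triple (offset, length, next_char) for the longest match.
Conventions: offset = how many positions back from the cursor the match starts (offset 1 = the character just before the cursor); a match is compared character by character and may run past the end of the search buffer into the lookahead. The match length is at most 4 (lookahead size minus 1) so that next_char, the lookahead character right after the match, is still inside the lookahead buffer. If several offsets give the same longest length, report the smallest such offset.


Try each offset into the search buffer:
  offset=1 (pos 3, char 'f'): match length 0
  offset=2 (pos 2, char 'a'): match length 1
  offset=3 (pos 1, char 'a'): match length 4
  offset=4 (pos 0, char 'f'): match length 0
Longest match has length 4 at offset 3.
next_char = character at position 4 + 4 = 8 -> 'c'

Best match: offset=3, length=4 (matching 'aafa' starting at position 1)
LZ77 triple: (3, 4, 'c')


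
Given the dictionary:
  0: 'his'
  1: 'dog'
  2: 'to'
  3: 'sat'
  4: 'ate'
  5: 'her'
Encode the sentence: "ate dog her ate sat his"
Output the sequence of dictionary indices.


Look up each word in the dictionary:
  'ate' -> 4
  'dog' -> 1
  'her' -> 5
  'ate' -> 4
  'sat' -> 3
  'his' -> 0

Encoded: [4, 1, 5, 4, 3, 0]


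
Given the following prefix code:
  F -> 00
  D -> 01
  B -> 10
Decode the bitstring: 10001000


Decoding step by step:
Bits 10 -> B
Bits 00 -> F
Bits 10 -> B
Bits 00 -> F


Decoded message: BFBF


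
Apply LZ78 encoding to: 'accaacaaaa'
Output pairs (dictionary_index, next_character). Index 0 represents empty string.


LZ78 encoding steps:
Dictionary: {0: ''}
Step 1: w='' (idx 0), next='a' -> output (0, 'a'), add 'a' as idx 1
Step 2: w='' (idx 0), next='c' -> output (0, 'c'), add 'c' as idx 2
Step 3: w='c' (idx 2), next='a' -> output (2, 'a'), add 'ca' as idx 3
Step 4: w='a' (idx 1), next='c' -> output (1, 'c'), add 'ac' as idx 4
Step 5: w='a' (idx 1), next='a' -> output (1, 'a'), add 'aa' as idx 5
Step 6: w='aa' (idx 5), end of input -> output (5, '')


Encoded: [(0, 'a'), (0, 'c'), (2, 'a'), (1, 'c'), (1, 'a'), (5, '')]


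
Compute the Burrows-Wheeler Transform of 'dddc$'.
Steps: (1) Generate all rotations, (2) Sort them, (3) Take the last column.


Rotations (sorted):
  0: $dddc -> last char: c
  1: c$ddd -> last char: d
  2: dc$dd -> last char: d
  3: ddc$d -> last char: d
  4: dddc$ -> last char: $


BWT = cddd$


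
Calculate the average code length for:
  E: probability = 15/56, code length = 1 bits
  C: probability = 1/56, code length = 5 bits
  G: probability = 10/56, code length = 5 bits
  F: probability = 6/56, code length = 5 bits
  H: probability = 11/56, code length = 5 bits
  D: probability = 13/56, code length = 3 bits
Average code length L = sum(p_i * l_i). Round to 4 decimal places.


Weighted contributions p_i * l_i:
  E: (15/56) * 1 = 15/56
  C: (1/56) * 5 = 5/56
  G: (10/56) * 5 = 50/56
  F: (6/56) * 5 = 30/56
  H: (11/56) * 5 = 55/56
  D: (13/56) * 3 = 39/56
Sum = (15 + 5 + 50 + 30 + 55 + 39)/56 = 194/56

L = 194/56 = 3.4643 bits/symbol


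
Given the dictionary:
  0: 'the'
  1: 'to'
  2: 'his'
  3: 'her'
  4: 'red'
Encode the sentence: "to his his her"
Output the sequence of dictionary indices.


Look up each word in the dictionary:
  'to' -> 1
  'his' -> 2
  'his' -> 2
  'her' -> 3

Encoded: [1, 2, 2, 3]


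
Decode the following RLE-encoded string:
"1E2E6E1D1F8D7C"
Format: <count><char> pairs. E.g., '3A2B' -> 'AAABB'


Expanding each <count><char> pair:
  1E -> 'E'
  2E -> 'EE'
  6E -> 'EEEEEE'
  1D -> 'D'
  1F -> 'F'
  8D -> 'DDDDDDDD'
  7C -> 'CCCCCCC'

Decoded = EEEEEEEEEDFDDDDDDDDCCCCCCC


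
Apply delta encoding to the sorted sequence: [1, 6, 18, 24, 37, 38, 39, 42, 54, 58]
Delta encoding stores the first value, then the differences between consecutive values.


First value: 1
Deltas:
  6 - 1 = 5
  18 - 6 = 12
  24 - 18 = 6
  37 - 24 = 13
  38 - 37 = 1
  39 - 38 = 1
  42 - 39 = 3
  54 - 42 = 12
  58 - 54 = 4


Delta encoded: [1, 5, 12, 6, 13, 1, 1, 3, 12, 4]


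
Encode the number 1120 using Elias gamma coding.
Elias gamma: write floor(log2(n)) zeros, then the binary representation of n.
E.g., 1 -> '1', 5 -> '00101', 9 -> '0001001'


num_bits = floor(log2(1120)) + 1 = 11
leading_zeros = num_bits - 1 = 10
binary(1120) = 10001100000

Elias gamma(1120) = '0000000000' + '10001100000' = 000000000010001100000 (21 bits)


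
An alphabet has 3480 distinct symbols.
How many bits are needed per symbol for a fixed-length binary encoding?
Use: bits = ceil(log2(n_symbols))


log2(3480) = 11.7649
Bracket: 2^11 = 2048 < 3480 <= 2^12 = 4096
So ceil(log2(3480)) = 12

bits = ceil(log2(3480)) = ceil(11.7649) = 12 bits


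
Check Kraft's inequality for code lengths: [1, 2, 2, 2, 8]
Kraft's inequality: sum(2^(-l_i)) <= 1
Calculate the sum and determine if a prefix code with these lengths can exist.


Sum = 2^(-1) + 2^(-2) + 2^(-2) + 2^(-2) + 2^(-8)
    = 0.5 + 0.25 + 0.25 + 0.25 + 0.00390625
    = 321/256 = 1.25390625
Since 1.25390625 > 1, Kraft's inequality is NOT satisfied.
A prefix code with these lengths CANNOT exist.

Kraft sum = 1.25390625. Not satisfied.


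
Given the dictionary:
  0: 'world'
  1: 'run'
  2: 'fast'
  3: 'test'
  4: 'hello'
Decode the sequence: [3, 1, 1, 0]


Look up each index in the dictionary:
  3 -> 'test'
  1 -> 'run'
  1 -> 'run'
  0 -> 'world'

Decoded: "test run run world"


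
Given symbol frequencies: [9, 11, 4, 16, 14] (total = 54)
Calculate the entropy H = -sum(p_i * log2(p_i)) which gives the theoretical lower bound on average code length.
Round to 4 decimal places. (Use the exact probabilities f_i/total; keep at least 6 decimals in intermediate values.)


Per-symbol terms -p_i * log2(p_i) with p_i = f_i/54:
  p = 9/54 = 0.166667: log2(p) = -2.584963, -p*log2(p) = 0.430827
  p = 11/54 = 0.203704: log2(p) = -2.295456, -p*log2(p) = 0.467593
  p = 4/54 = 0.074074: log2(p) = -3.754888, -p*log2(p) = 0.278140
  p = 16/54 = 0.296296: log2(p) = -1.754888, -p*log2(p) = 0.519967
  p = 14/54 = 0.259259: log2(p) = -1.947533, -p*log2(p) = 0.504916
H = 0.430827 + 0.467593 + 0.278140 + 0.519967 + 0.504916 = 2.201443

H = 2.2014 bits/symbol


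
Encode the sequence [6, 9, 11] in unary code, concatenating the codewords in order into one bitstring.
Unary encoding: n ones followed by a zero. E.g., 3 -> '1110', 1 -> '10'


Encode each number as n ones followed by a terminating 0:
  6 -> 1111110 (7 bits)
  9 -> 1111111110 (10 bits)
  11 -> 111111111110 (12 bits)
Total length = 7 + 10 + 12 = 29 bits.

Unary([6, 9, 11]) = 11111101111111110111111111110 (29 bits)


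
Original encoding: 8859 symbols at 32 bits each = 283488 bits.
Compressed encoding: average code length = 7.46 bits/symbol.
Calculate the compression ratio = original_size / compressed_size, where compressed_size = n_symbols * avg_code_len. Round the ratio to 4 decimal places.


original_size = n_symbols * orig_bits = 8859 * 32 = 283488 bits
compressed_size = n_symbols * avg_code_len = 8859 * 7.46 = 66088.14 bits
ratio = original_size / compressed_size = 283488 / 66088.14 = 4.2895

Compression ratio = 4.2895


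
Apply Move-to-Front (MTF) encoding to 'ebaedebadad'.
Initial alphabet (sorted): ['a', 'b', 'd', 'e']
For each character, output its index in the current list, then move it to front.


MTF encoding:
'e': index 3 in ['a', 'b', 'd', 'e'] -> ['e', 'a', 'b', 'd']
'b': index 2 in ['e', 'a', 'b', 'd'] -> ['b', 'e', 'a', 'd']
'a': index 2 in ['b', 'e', 'a', 'd'] -> ['a', 'b', 'e', 'd']
'e': index 2 in ['a', 'b', 'e', 'd'] -> ['e', 'a', 'b', 'd']
'd': index 3 in ['e', 'a', 'b', 'd'] -> ['d', 'e', 'a', 'b']
'e': index 1 in ['d', 'e', 'a', 'b'] -> ['e', 'd', 'a', 'b']
'b': index 3 in ['e', 'd', 'a', 'b'] -> ['b', 'e', 'd', 'a']
'a': index 3 in ['b', 'e', 'd', 'a'] -> ['a', 'b', 'e', 'd']
'd': index 3 in ['a', 'b', 'e', 'd'] -> ['d', 'a', 'b', 'e']
'a': index 1 in ['d', 'a', 'b', 'e'] -> ['a', 'd', 'b', 'e']
'd': index 1 in ['a', 'd', 'b', 'e'] -> ['d', 'a', 'b', 'e']


Output: [3, 2, 2, 2, 3, 1, 3, 3, 3, 1, 1]


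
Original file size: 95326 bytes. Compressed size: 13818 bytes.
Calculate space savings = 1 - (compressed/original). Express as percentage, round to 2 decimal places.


ratio = compressed/original = 13818/95326 = 0.144955
savings = 1 - ratio = 1 - 0.144955 = 0.855045
as a percentage: 0.855045 * 100 = 85.5%

Space savings = 1 - 13818/95326 = 85.5%


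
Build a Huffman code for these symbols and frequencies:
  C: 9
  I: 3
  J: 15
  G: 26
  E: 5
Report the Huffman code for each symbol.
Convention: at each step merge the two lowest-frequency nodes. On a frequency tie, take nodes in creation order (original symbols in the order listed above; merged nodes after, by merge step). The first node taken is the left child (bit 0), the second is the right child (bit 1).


Huffman tree construction:
Step 1: Merge I(3) + E(5) = 8
Step 2: Merge (I+E)(8) + C(9) = 17
Step 3: Merge J(15) + ((I+E)+C)(17) = 32
Step 4: Merge G(26) + (J+((I+E)+C))(32) = 58
Read each symbol's code off the tree from the root (left child = 0, right child = 1).

Codes:
  C: 111 (length 3)
  I: 1100 (length 4)
  J: 10 (length 2)
  G: 0 (length 1)
  E: 1101 (length 4)
Average code length: 115/58 = 1.9828 bits/symbol


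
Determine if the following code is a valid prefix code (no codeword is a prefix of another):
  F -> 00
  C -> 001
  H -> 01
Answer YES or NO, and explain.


Checking each pair (does one codeword prefix another?):
  F='00' vs C='001': prefix -- VIOLATION

NO -- this is NOT a valid prefix code. F (00) is a prefix of C (001).


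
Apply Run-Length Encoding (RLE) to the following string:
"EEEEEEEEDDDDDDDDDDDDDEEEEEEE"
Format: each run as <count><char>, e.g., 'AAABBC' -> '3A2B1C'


Scanning runs left to right:
  i=0: run of 'E' x 8 -> '8E'
  i=8: run of 'D' x 13 -> '13D'
  i=21: run of 'E' x 7 -> '7E'

RLE = 8E13D7E


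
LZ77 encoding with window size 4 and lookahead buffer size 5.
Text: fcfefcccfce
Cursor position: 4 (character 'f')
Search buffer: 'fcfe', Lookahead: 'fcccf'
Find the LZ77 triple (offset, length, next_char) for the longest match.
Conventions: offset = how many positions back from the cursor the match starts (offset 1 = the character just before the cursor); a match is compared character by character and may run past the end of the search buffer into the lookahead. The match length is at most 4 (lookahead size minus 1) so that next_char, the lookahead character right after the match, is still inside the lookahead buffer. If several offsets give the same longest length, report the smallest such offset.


Try each offset into the search buffer:
  offset=1 (pos 3, char 'e'): match length 0
  offset=2 (pos 2, char 'f'): match length 1
  offset=3 (pos 1, char 'c'): match length 0
  offset=4 (pos 0, char 'f'): match length 2
Longest match has length 2 at offset 4.
next_char = character at position 4 + 2 = 6 -> 'c'

Best match: offset=4, length=2 (matching 'fc' starting at position 0)
LZ77 triple: (4, 2, 'c')


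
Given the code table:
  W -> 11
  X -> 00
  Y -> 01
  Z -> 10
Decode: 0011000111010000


Decoding:
00 -> X
11 -> W
00 -> X
01 -> Y
11 -> W
01 -> Y
00 -> X
00 -> X


Result: XWXYWYXX


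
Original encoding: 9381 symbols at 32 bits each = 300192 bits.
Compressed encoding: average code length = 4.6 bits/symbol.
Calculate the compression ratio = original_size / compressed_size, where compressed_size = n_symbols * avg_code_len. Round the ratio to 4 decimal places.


original_size = n_symbols * orig_bits = 9381 * 32 = 300192 bits
compressed_size = n_symbols * avg_code_len = 9381 * 4.6 = 43152.6 bits
ratio = original_size / compressed_size = 300192 / 43152.6 = 6.9565

Compression ratio = 6.9565


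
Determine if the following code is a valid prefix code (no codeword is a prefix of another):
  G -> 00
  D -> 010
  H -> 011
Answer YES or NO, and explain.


Checking each pair (does one codeword prefix another?):
  G='00' vs D='010': no prefix
  G='00' vs H='011': no prefix
  D='010' vs G='00': no prefix
  D='010' vs H='011': no prefix
  H='011' vs G='00': no prefix
  H='011' vs D='010': no prefix
No violation found over all pairs.

YES -- this is a valid prefix code. No codeword is a prefix of any other codeword.


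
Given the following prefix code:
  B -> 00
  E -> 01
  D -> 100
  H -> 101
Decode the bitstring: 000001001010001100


Decoding step by step:
Bits 00 -> B
Bits 00 -> B
Bits 01 -> E
Bits 00 -> B
Bits 101 -> H
Bits 00 -> B
Bits 01 -> E
Bits 100 -> D


Decoded message: BBEBHBED


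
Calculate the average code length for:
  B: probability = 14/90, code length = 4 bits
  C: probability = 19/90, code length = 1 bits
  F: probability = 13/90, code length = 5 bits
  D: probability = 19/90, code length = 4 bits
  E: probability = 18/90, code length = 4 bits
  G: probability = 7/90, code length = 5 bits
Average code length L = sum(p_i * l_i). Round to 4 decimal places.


Weighted contributions p_i * l_i:
  B: (14/90) * 4 = 56/90
  C: (19/90) * 1 = 19/90
  F: (13/90) * 5 = 65/90
  D: (19/90) * 4 = 76/90
  E: (18/90) * 4 = 72/90
  G: (7/90) * 5 = 35/90
Sum = (56 + 19 + 65 + 76 + 72 + 35)/90 = 323/90

L = 323/90 = 3.5889 bits/symbol


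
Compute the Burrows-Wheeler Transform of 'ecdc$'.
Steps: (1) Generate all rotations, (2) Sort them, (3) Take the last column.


Rotations (sorted):
  0: $ecdc -> last char: c
  1: c$ecd -> last char: d
  2: cdc$e -> last char: e
  3: dc$ec -> last char: c
  4: ecdc$ -> last char: $


BWT = cdec$


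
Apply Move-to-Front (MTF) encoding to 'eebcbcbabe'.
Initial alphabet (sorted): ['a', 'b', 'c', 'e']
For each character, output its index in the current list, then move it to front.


MTF encoding:
'e': index 3 in ['a', 'b', 'c', 'e'] -> ['e', 'a', 'b', 'c']
'e': index 0 in ['e', 'a', 'b', 'c'] -> ['e', 'a', 'b', 'c']
'b': index 2 in ['e', 'a', 'b', 'c'] -> ['b', 'e', 'a', 'c']
'c': index 3 in ['b', 'e', 'a', 'c'] -> ['c', 'b', 'e', 'a']
'b': index 1 in ['c', 'b', 'e', 'a'] -> ['b', 'c', 'e', 'a']
'c': index 1 in ['b', 'c', 'e', 'a'] -> ['c', 'b', 'e', 'a']
'b': index 1 in ['c', 'b', 'e', 'a'] -> ['b', 'c', 'e', 'a']
'a': index 3 in ['b', 'c', 'e', 'a'] -> ['a', 'b', 'c', 'e']
'b': index 1 in ['a', 'b', 'c', 'e'] -> ['b', 'a', 'c', 'e']
'e': index 3 in ['b', 'a', 'c', 'e'] -> ['e', 'b', 'a', 'c']


Output: [3, 0, 2, 3, 1, 1, 1, 3, 1, 3]


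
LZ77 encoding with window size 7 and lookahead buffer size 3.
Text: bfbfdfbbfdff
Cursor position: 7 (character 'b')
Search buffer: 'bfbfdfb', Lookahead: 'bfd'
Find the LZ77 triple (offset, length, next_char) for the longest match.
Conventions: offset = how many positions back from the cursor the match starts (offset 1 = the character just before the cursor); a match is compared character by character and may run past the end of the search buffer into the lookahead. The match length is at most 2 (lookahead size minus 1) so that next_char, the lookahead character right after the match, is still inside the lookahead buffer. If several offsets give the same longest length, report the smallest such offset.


Try each offset into the search buffer:
  offset=1 (pos 6, char 'b'): match length 1
  offset=2 (pos 5, char 'f'): match length 0
  offset=3 (pos 4, char 'd'): match length 0
  offset=4 (pos 3, char 'f'): match length 0
  offset=5 (pos 2, char 'b'): match length 2
  offset=6 (pos 1, char 'f'): match length 0
  offset=7 (pos 0, char 'b'): match length 2
Longest match has length 2, found at offsets 5, 7; take the smallest, offset 5.
next_char = character at position 7 + 2 = 9 -> 'd'

Best match: offset=5, length=2 (matching 'bf' starting at position 2)
LZ77 triple: (5, 2, 'd')


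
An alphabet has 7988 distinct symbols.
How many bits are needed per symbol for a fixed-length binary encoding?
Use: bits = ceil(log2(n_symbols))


log2(7988) = 12.9636
Bracket: 2^12 = 4096 < 7988 <= 2^13 = 8192
So ceil(log2(7988)) = 13

bits = ceil(log2(7988)) = ceil(12.9636) = 13 bits


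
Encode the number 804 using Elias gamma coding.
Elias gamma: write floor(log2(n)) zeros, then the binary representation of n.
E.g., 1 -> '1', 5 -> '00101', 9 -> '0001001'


num_bits = floor(log2(804)) + 1 = 10
leading_zeros = num_bits - 1 = 9
binary(804) = 1100100100

Elias gamma(804) = '000000000' + '1100100100' = 0000000001100100100 (19 bits)


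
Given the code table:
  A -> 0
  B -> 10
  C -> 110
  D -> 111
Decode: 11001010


Decoding:
110 -> C
0 -> A
10 -> B
10 -> B


Result: CABB


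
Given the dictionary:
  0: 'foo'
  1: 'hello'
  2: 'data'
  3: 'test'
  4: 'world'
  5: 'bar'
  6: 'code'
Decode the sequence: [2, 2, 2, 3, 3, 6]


Look up each index in the dictionary:
  2 -> 'data'
  2 -> 'data'
  2 -> 'data'
  3 -> 'test'
  3 -> 'test'
  6 -> 'code'

Decoded: "data data data test test code"


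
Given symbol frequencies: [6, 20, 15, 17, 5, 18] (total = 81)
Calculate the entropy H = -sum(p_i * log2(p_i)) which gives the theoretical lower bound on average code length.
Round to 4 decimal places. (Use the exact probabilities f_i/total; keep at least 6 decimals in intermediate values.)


Per-symbol terms -p_i * log2(p_i) with p_i = f_i/81:
  p = 6/81 = 0.074074: log2(p) = -3.754888, -p*log2(p) = 0.278140
  p = 20/81 = 0.246914: log2(p) = -2.017922, -p*log2(p) = 0.498252
  p = 15/81 = 0.185185: log2(p) = -2.432959, -p*log2(p) = 0.450548
  p = 17/81 = 0.209877: log2(p) = -2.252387, -p*log2(p) = 0.472723
  p = 5/81 = 0.061728: log2(p) = -4.017922, -p*log2(p) = 0.248020
  p = 18/81 = 0.222222: log2(p) = -2.169925, -p*log2(p) = 0.482206
H = 0.278140 + 0.498252 + 0.450548 + 0.472723 + 0.248020 + 0.482206 = 2.429889

H = 2.4299 bits/symbol


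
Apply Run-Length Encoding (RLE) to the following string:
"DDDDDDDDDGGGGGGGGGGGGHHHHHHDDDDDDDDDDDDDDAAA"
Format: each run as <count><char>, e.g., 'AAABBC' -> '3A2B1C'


Scanning runs left to right:
  i=0: run of 'D' x 9 -> '9D'
  i=9: run of 'G' x 12 -> '12G'
  i=21: run of 'H' x 6 -> '6H'
  i=27: run of 'D' x 14 -> '14D'
  i=41: run of 'A' x 3 -> '3A'

RLE = 9D12G6H14D3A


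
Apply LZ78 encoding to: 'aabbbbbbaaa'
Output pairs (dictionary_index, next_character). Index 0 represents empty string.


LZ78 encoding steps:
Dictionary: {0: ''}
Step 1: w='' (idx 0), next='a' -> output (0, 'a'), add 'a' as idx 1
Step 2: w='a' (idx 1), next='b' -> output (1, 'b'), add 'ab' as idx 2
Step 3: w='' (idx 0), next='b' -> output (0, 'b'), add 'b' as idx 3
Step 4: w='b' (idx 3), next='b' -> output (3, 'b'), add 'bb' as idx 4
Step 5: w='bb' (idx 4), next='a' -> output (4, 'a'), add 'bba' as idx 5
Step 6: w='a' (idx 1), next='a' -> output (1, 'a'), add 'aa' as idx 6


Encoded: [(0, 'a'), (1, 'b'), (0, 'b'), (3, 'b'), (4, 'a'), (1, 'a')]


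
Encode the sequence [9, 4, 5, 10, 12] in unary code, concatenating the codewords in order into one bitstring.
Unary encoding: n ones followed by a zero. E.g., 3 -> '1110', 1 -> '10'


Encode each number as n ones followed by a terminating 0:
  9 -> 1111111110 (10 bits)
  4 -> 11110 (5 bits)
  5 -> 111110 (6 bits)
  10 -> 11111111110 (11 bits)
  12 -> 1111111111110 (13 bits)
Total length = 10 + 5 + 6 + 11 + 13 = 45 bits.

Unary([9, 4, 5, 10, 12]) = 111111111011110111110111111111101111111111110 (45 bits)


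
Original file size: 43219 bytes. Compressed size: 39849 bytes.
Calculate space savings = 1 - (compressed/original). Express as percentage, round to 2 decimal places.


ratio = compressed/original = 39849/43219 = 0.922025
savings = 1 - ratio = 1 - 0.922025 = 0.077975
as a percentage: 0.077975 * 100 = 7.8%

Space savings = 1 - 39849/43219 = 7.8%


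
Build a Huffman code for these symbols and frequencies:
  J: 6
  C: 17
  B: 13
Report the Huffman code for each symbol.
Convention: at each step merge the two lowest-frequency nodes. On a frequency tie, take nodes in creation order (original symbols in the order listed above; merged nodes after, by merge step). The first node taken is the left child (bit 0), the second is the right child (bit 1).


Huffman tree construction:
Step 1: Merge J(6) + B(13) = 19
Step 2: Merge C(17) + (J+B)(19) = 36
Read each symbol's code off the tree from the root (left child = 0, right child = 1).

Codes:
  J: 10 (length 2)
  C: 0 (length 1)
  B: 11 (length 2)
Average code length: 55/36 = 1.5278 bits/symbol


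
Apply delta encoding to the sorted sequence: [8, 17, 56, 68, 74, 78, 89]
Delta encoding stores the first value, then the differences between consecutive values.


First value: 8
Deltas:
  17 - 8 = 9
  56 - 17 = 39
  68 - 56 = 12
  74 - 68 = 6
  78 - 74 = 4
  89 - 78 = 11


Delta encoded: [8, 9, 39, 12, 6, 4, 11]


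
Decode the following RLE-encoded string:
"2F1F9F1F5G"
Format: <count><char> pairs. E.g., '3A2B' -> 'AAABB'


Expanding each <count><char> pair:
  2F -> 'FF'
  1F -> 'F'
  9F -> 'FFFFFFFFF'
  1F -> 'F'
  5G -> 'GGGGG'

Decoded = FFFFFFFFFFFFFGGGGG


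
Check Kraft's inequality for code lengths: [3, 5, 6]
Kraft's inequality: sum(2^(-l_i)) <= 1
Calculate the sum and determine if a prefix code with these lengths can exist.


Sum = 2^(-3) + 2^(-5) + 2^(-6)
    = 0.125 + 0.03125 + 0.015625
    = 11/64 = 0.171875
Since 0.171875 <= 1, Kraft's inequality IS satisfied.
A prefix code with these lengths CAN exist.

Kraft sum = 0.171875. Satisfied.


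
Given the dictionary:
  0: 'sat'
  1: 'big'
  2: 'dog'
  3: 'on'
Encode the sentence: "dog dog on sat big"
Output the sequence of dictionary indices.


Look up each word in the dictionary:
  'dog' -> 2
  'dog' -> 2
  'on' -> 3
  'sat' -> 0
  'big' -> 1

Encoded: [2, 2, 3, 0, 1]


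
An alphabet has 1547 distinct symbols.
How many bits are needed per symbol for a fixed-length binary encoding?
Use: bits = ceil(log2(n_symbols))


log2(1547) = 10.5953
Bracket: 2^10 = 1024 < 1547 <= 2^11 = 2048
So ceil(log2(1547)) = 11

bits = ceil(log2(1547)) = ceil(10.5953) = 11 bits


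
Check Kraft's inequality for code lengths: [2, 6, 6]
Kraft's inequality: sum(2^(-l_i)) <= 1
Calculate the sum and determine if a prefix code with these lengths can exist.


Sum = 2^(-2) + 2^(-6) + 2^(-6)
    = 0.25 + 0.015625 + 0.015625
    = 18/64 = 0.28125
Since 0.28125 <= 1, Kraft's inequality IS satisfied.
A prefix code with these lengths CAN exist.

Kraft sum = 0.28125. Satisfied.


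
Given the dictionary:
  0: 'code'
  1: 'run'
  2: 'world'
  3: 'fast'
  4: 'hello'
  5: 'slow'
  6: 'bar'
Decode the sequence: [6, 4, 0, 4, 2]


Look up each index in the dictionary:
  6 -> 'bar'
  4 -> 'hello'
  0 -> 'code'
  4 -> 'hello'
  2 -> 'world'

Decoded: "bar hello code hello world"


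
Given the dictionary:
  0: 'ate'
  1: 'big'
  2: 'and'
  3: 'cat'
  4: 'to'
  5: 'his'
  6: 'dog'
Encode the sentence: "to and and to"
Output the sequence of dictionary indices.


Look up each word in the dictionary:
  'to' -> 4
  'and' -> 2
  'and' -> 2
  'to' -> 4

Encoded: [4, 2, 2, 4]


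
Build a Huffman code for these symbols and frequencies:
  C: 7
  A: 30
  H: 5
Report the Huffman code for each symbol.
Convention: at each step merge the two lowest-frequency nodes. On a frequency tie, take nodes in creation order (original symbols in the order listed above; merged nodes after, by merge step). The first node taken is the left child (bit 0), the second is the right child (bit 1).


Huffman tree construction:
Step 1: Merge H(5) + C(7) = 12
Step 2: Merge (H+C)(12) + A(30) = 42
Read each symbol's code off the tree from the root (left child = 0, right child = 1).

Codes:
  C: 01 (length 2)
  A: 1 (length 1)
  H: 00 (length 2)
Average code length: 54/42 = 1.2857 bits/symbol


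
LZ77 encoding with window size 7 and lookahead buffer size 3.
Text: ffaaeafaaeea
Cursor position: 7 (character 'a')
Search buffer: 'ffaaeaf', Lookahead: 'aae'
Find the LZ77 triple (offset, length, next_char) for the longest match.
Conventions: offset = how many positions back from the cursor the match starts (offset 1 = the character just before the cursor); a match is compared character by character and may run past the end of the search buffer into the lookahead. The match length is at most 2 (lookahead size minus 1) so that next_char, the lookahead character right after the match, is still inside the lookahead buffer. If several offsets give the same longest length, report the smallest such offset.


Try each offset into the search buffer:
  offset=1 (pos 6, char 'f'): match length 0
  offset=2 (pos 5, char 'a'): match length 1
  offset=3 (pos 4, char 'e'): match length 0
  offset=4 (pos 3, char 'a'): match length 1
  offset=5 (pos 2, char 'a'): match length 2
  offset=6 (pos 1, char 'f'): match length 0
  offset=7 (pos 0, char 'f'): match length 0
Longest match has length 2 at offset 5.
next_char = character at position 7 + 2 = 9 -> 'e'

Best match: offset=5, length=2 (matching 'aa' starting at position 2)
LZ77 triple: (5, 2, 'e')
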